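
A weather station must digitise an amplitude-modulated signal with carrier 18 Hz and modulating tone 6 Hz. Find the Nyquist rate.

48 Hz

AM sidebands sit at fc ± fm = 12 Hz and 24 Hz.
Highest-frequency component: 24 Hz.
Nyquist rate = 2 × 24 Hz = 48 Hz.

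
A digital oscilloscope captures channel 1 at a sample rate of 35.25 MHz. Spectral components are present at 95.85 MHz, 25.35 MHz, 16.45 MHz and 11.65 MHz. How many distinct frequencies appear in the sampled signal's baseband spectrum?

3

fs/2 = 17.625 MHz.
95.85 MHz mod fs = 25.35 MHz.
25.35 MHz > fs/2 = 17.625 MHz, folds to fs − 25.35 MHz = 9.9 MHz.
25.35 MHz > fs/2 = 17.625 MHz, folds to fs − 25.35 MHz = 9.9 MHz.
16.45 MHz ≤ fs/2 = 17.625 MHz, passes unchanged.
11.65 MHz ≤ fs/2 = 17.625 MHz, passes unchanged.
Distinct values: {9.9 MHz, 11.65 MHz, 16.45 MHz} → 3.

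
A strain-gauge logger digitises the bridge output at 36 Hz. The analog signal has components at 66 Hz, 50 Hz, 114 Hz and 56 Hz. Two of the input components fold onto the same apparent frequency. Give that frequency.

fs/2 = 18 Hz.
66 Hz mod fs = 30 Hz.
30 Hz > fs/2 = 18 Hz, folds to fs − 30 Hz = 6 Hz.
50 Hz mod fs = 14 Hz.
14 Hz ≤ fs/2 = 18 Hz, appears at 14 Hz.
114 Hz mod fs = 6 Hz.
6 Hz ≤ fs/2 = 18 Hz, appears at 6 Hz.
56 Hz mod fs = 20 Hz.
20 Hz > fs/2 = 18 Hz, folds to fs − 20 Hz = 16 Hz.
66 Hz and 114 Hz both map to 6 Hz.

6 Hz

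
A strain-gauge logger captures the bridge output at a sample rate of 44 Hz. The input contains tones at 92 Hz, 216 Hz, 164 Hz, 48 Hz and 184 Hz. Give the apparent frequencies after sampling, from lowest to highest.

fs/2 = 22 Hz.
92 Hz mod fs = 4 Hz.
4 Hz ≤ fs/2 = 22 Hz, appears at 4 Hz.
216 Hz mod fs = 40 Hz.
40 Hz > fs/2 = 22 Hz, folds to fs − 40 Hz = 4 Hz.
164 Hz mod fs = 32 Hz.
32 Hz > fs/2 = 22 Hz, folds to fs − 32 Hz = 12 Hz.
48 Hz mod fs = 4 Hz.
4 Hz ≤ fs/2 = 22 Hz, appears at 4 Hz.
184 Hz mod fs = 8 Hz.
8 Hz ≤ fs/2 = 22 Hz, appears at 8 Hz.
Distinct values: {4 Hz, 8 Hz, 12 Hz}.

4 Hz, 8 Hz, 12 Hz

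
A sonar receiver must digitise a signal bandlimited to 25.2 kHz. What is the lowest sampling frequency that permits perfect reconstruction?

Nyquist rate = 2 × 25.2 kHz = 50.4 kHz.

50.4 kHz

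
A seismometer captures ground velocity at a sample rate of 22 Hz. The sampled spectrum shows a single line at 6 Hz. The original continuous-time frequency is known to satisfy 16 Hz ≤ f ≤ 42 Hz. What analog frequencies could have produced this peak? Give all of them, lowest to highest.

Frequencies that alias to 6 Hz are k·fs ± 6 Hz for integer k ≥ 0.
k=0: 6 Hz.
k=1: 16 Hz, 28 Hz.
k=2: 38 Hz, 50 Hz.
k=3: 60 Hz, 72 Hz.
Within [16 Hz, 42 Hz]: 16 Hz, 28 Hz, 38 Hz.

16 Hz, 28 Hz, 38 Hz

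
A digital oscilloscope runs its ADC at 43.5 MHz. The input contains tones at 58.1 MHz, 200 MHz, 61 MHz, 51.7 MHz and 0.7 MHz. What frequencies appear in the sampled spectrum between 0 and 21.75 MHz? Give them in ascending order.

0.7 MHz, 8.2 MHz, 14.6 MHz, 17.5 MHz

fs/2 = 21.75 MHz.
58.1 MHz mod fs = 14.6 MHz.
14.6 MHz ≤ fs/2 = 21.75 MHz, appears at 14.6 MHz.
200 MHz mod fs = 26 MHz.
26 MHz > fs/2 = 21.75 MHz, folds to fs − 26 MHz = 17.5 MHz.
61 MHz mod fs = 17.5 MHz.
17.5 MHz ≤ fs/2 = 21.75 MHz, appears at 17.5 MHz.
51.7 MHz mod fs = 8.2 MHz.
8.2 MHz ≤ fs/2 = 21.75 MHz, appears at 8.2 MHz.
0.7 MHz ≤ fs/2 = 21.75 MHz, passes unchanged.
Distinct values: {0.7 MHz, 8.2 MHz, 14.6 MHz, 17.5 MHz}.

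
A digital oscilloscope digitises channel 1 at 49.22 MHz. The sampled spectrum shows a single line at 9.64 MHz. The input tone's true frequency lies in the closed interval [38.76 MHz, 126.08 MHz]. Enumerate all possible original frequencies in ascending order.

Frequencies that alias to 9.64 MHz are k·fs ± 9.64 MHz for integer k ≥ 0.
k=0: 9.64 MHz.
k=1: 39.58 MHz, 58.86 MHz.
k=2: 88.8 MHz, 108.08 MHz.
k=3: 138.02 MHz, 157.3 MHz.
Within [38.76 MHz, 126.08 MHz]: 39.58 MHz, 58.86 MHz, 88.8 MHz, 108.08 MHz.

39.58 MHz, 58.86 MHz, 88.8 MHz, 108.08 MHz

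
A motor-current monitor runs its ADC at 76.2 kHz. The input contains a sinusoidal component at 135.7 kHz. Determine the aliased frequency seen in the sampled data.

16.7 kHz

135.7 kHz mod fs = 59.5 kHz.
59.5 kHz > fs/2 = 38.1 kHz, folds to fs − 59.5 kHz = 16.7 kHz.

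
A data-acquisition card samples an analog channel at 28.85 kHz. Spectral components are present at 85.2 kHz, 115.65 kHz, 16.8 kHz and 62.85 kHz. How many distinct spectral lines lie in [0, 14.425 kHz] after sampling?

4

fs/2 = 14.425 kHz.
85.2 kHz mod fs = 27.5 kHz.
27.5 kHz > fs/2 = 14.425 kHz, folds to fs − 27.5 kHz = 1.35 kHz.
115.65 kHz mod fs = 0.25 kHz.
0.25 kHz ≤ fs/2 = 14.425 kHz, appears at 0.25 kHz.
16.8 kHz > fs/2 = 14.425 kHz, folds to fs − 16.8 kHz = 12.05 kHz.
62.85 kHz mod fs = 5.15 kHz.
5.15 kHz ≤ fs/2 = 14.425 kHz, appears at 5.15 kHz.
Distinct values: {0.25 kHz, 1.35 kHz, 5.15 kHz, 12.05 kHz} → 4.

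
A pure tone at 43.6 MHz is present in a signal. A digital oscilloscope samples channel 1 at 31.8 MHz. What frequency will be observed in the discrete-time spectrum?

43.6 MHz mod fs = 11.8 MHz.
11.8 MHz ≤ fs/2 = 15.9 MHz, appears at 11.8 MHz.

11.8 MHz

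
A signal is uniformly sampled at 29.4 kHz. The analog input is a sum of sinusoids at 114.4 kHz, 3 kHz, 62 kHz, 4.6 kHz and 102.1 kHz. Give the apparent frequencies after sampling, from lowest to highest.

3 kHz, 3.2 kHz, 4.6 kHz, 13.9 kHz

fs/2 = 14.7 kHz.
114.4 kHz mod fs = 26.2 kHz.
26.2 kHz > fs/2 = 14.7 kHz, folds to fs − 26.2 kHz = 3.2 kHz.
3 kHz ≤ fs/2 = 14.7 kHz, passes unchanged.
62 kHz mod fs = 3.2 kHz.
3.2 kHz ≤ fs/2 = 14.7 kHz, appears at 3.2 kHz.
4.6 kHz ≤ fs/2 = 14.7 kHz, passes unchanged.
102.1 kHz mod fs = 13.9 kHz.
13.9 kHz ≤ fs/2 = 14.7 kHz, appears at 13.9 kHz.
Distinct values: {3 kHz, 3.2 kHz, 4.6 kHz, 13.9 kHz}.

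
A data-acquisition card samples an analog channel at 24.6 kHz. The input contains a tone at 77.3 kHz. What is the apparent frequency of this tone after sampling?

3.5 kHz

77.3 kHz mod fs = 3.5 kHz.
3.5 kHz ≤ fs/2 = 12.3 kHz, appears at 3.5 kHz.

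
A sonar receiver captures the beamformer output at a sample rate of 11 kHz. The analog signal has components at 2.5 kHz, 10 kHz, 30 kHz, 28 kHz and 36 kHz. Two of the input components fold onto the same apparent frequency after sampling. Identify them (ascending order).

fs/2 = 5.5 kHz.
2.5 kHz ≤ fs/2 = 5.5 kHz, passes unchanged.
10 kHz > fs/2 = 5.5 kHz, folds to fs − 10 kHz = 1 kHz.
30 kHz mod fs = 8 kHz.
8 kHz > fs/2 = 5.5 kHz, folds to fs − 8 kHz = 3 kHz.
28 kHz mod fs = 6 kHz.
6 kHz > fs/2 = 5.5 kHz, folds to fs − 6 kHz = 5 kHz.
36 kHz mod fs = 3 kHz.
3 kHz ≤ fs/2 = 5.5 kHz, appears at 3 kHz.
30 kHz and 36 kHz both map to 3 kHz.

30 kHz, 36 kHz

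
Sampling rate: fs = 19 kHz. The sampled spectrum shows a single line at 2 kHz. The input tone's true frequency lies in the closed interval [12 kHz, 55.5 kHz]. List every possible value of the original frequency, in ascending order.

17 kHz, 21 kHz, 36 kHz, 40 kHz, 55 kHz

Frequencies that alias to 2 kHz are k·fs ± 2 kHz for integer k ≥ 0.
k=0: 2 kHz.
k=1: 17 kHz, 21 kHz.
k=2: 36 kHz, 40 kHz.
k=3: 55 kHz, 59 kHz.
k=4: 74 kHz, 78 kHz.
Within [12 kHz, 55.5 kHz]: 17 kHz, 21 kHz, 36 kHz, 40 kHz, 55 kHz.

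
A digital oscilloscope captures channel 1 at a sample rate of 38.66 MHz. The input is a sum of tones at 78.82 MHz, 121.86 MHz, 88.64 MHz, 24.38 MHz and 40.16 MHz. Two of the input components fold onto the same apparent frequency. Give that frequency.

fs/2 = 19.33 MHz.
78.82 MHz mod fs = 1.5 MHz.
1.5 MHz ≤ fs/2 = 19.33 MHz, appears at 1.5 MHz.
121.86 MHz mod fs = 5.88 MHz.
5.88 MHz ≤ fs/2 = 19.33 MHz, appears at 5.88 MHz.
88.64 MHz mod fs = 11.32 MHz.
11.32 MHz ≤ fs/2 = 19.33 MHz, appears at 11.32 MHz.
24.38 MHz > fs/2 = 19.33 MHz, folds to fs − 24.38 MHz = 14.28 MHz.
40.16 MHz mod fs = 1.5 MHz.
1.5 MHz ≤ fs/2 = 19.33 MHz, appears at 1.5 MHz.
40.16 MHz and 78.82 MHz both map to 1.5 MHz.

1.5 MHz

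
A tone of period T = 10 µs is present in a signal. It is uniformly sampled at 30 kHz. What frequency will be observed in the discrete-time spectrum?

10 kHz

T = 10 µs → f = 1/T = 100 kHz.
100 kHz mod fs = 10 kHz.
10 kHz ≤ fs/2 = 15 kHz, appears at 10 kHz.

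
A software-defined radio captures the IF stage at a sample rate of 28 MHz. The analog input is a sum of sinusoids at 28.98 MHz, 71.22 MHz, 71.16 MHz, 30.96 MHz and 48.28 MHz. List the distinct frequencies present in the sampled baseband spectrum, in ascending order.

fs/2 = 14 MHz.
28.98 MHz mod fs = 0.98 MHz.
0.98 MHz ≤ fs/2 = 14 MHz, appears at 0.98 MHz.
71.22 MHz mod fs = 15.22 MHz.
15.22 MHz > fs/2 = 14 MHz, folds to fs − 15.22 MHz = 12.78 MHz.
71.16 MHz mod fs = 15.16 MHz.
15.16 MHz > fs/2 = 14 MHz, folds to fs − 15.16 MHz = 12.84 MHz.
30.96 MHz mod fs = 2.96 MHz.
2.96 MHz ≤ fs/2 = 14 MHz, appears at 2.96 MHz.
48.28 MHz mod fs = 20.28 MHz.
20.28 MHz > fs/2 = 14 MHz, folds to fs − 20.28 MHz = 7.72 MHz.
Distinct values: {0.98 MHz, 2.96 MHz, 7.72 MHz, 12.78 MHz, 12.84 MHz}.

0.98 MHz, 2.96 MHz, 7.72 MHz, 12.78 MHz, 12.84 MHz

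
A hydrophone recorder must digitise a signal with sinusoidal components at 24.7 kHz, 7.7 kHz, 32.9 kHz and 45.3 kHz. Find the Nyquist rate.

Highest-frequency component: 45.3 kHz.
Nyquist rate = 2 × 45.3 kHz = 90.6 kHz.

90.6 kHz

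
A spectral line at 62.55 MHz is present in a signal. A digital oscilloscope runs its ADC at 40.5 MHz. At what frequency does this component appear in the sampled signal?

18.45 MHz

62.55 MHz mod fs = 22.05 MHz.
22.05 MHz > fs/2 = 20.25 MHz, folds to fs − 22.05 MHz = 18.45 MHz.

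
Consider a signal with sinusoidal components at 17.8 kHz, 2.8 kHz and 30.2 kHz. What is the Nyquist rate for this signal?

60.4 kHz

Highest-frequency component: 30.2 kHz.
Nyquist rate = 2 × 30.2 kHz = 60.4 kHz.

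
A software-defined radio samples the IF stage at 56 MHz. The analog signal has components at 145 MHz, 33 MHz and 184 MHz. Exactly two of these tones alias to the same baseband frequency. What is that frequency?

23 MHz

fs/2 = 28 MHz.
145 MHz mod fs = 33 MHz.
33 MHz > fs/2 = 28 MHz, folds to fs − 33 MHz = 23 MHz.
33 MHz > fs/2 = 28 MHz, folds to fs − 33 MHz = 23 MHz.
184 MHz mod fs = 16 MHz.
16 MHz ≤ fs/2 = 28 MHz, appears at 16 MHz.
33 MHz and 145 MHz both map to 23 MHz.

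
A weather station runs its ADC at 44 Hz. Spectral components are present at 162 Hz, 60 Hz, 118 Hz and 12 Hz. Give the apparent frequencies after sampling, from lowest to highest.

fs/2 = 22 Hz.
162 Hz mod fs = 30 Hz.
30 Hz > fs/2 = 22 Hz, folds to fs − 30 Hz = 14 Hz.
60 Hz mod fs = 16 Hz.
16 Hz ≤ fs/2 = 22 Hz, appears at 16 Hz.
118 Hz mod fs = 30 Hz.
30 Hz > fs/2 = 22 Hz, folds to fs − 30 Hz = 14 Hz.
12 Hz ≤ fs/2 = 22 Hz, passes unchanged.
Distinct values: {12 Hz, 14 Hz, 16 Hz}.

12 Hz, 14 Hz, 16 Hz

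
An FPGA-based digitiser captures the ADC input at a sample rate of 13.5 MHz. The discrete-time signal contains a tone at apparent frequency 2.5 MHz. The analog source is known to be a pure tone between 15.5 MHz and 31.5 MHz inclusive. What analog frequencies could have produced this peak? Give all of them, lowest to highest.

Frequencies that alias to 2.5 MHz are k·fs ± 2.5 MHz for integer k ≥ 0.
k=0: 2.5 MHz.
k=1: 11 MHz, 16 MHz.
k=2: 24.5 MHz, 29.5 MHz.
k=3: 38 MHz, 43 MHz.
Within [15.5 MHz, 31.5 MHz]: 16 MHz, 24.5 MHz, 29.5 MHz.

16 MHz, 24.5 MHz, 29.5 MHz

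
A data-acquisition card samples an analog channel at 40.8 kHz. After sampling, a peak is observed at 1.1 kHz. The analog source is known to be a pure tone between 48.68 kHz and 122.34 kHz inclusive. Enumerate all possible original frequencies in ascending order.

80.5 kHz, 82.7 kHz, 121.3 kHz

Frequencies that alias to 1.1 kHz are k·fs ± 1.1 kHz for integer k ≥ 0.
k=0: 1.1 kHz.
k=1: 39.7 kHz, 41.9 kHz.
k=2: 80.5 kHz, 82.7 kHz.
k=3: 121.3 kHz, 123.5 kHz.
k=4: 162.1 kHz, 164.3 kHz.
Within [48.68 kHz, 122.34 kHz]: 80.5 kHz, 82.7 kHz, 121.3 kHz.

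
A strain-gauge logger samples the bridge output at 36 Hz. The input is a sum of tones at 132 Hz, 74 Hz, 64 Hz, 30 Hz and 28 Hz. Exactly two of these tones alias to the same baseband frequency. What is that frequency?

8 Hz

fs/2 = 18 Hz.
132 Hz mod fs = 24 Hz.
24 Hz > fs/2 = 18 Hz, folds to fs − 24 Hz = 12 Hz.
74 Hz mod fs = 2 Hz.
2 Hz ≤ fs/2 = 18 Hz, appears at 2 Hz.
64 Hz mod fs = 28 Hz.
28 Hz > fs/2 = 18 Hz, folds to fs − 28 Hz = 8 Hz.
30 Hz > fs/2 = 18 Hz, folds to fs − 30 Hz = 6 Hz.
28 Hz > fs/2 = 18 Hz, folds to fs − 28 Hz = 8 Hz.
28 Hz and 64 Hz both map to 8 Hz.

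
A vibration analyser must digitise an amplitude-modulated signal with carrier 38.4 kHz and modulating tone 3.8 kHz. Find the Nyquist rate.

84.4 kHz

AM sidebands sit at fc ± fm = 34.6 kHz and 42.2 kHz.
Highest-frequency component: 42.2 kHz.
Nyquist rate = 2 × 42.2 kHz = 84.4 kHz.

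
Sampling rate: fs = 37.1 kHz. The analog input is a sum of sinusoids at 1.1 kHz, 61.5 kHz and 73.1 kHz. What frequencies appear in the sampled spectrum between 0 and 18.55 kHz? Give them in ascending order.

fs/2 = 18.55 kHz.
1.1 kHz ≤ fs/2 = 18.55 kHz, passes unchanged.
61.5 kHz mod fs = 24.4 kHz.
24.4 kHz > fs/2 = 18.55 kHz, folds to fs − 24.4 kHz = 12.7 kHz.
73.1 kHz mod fs = 36 kHz.
36 kHz > fs/2 = 18.55 kHz, folds to fs − 36 kHz = 1.1 kHz.
Distinct values: {1.1 kHz, 12.7 kHz}.

1.1 kHz, 12.7 kHz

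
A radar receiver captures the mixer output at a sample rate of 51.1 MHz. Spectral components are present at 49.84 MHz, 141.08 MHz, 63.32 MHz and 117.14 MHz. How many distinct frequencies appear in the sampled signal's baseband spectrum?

fs/2 = 25.55 MHz.
49.84 MHz > fs/2 = 25.55 MHz, folds to fs − 49.84 MHz = 1.26 MHz.
141.08 MHz mod fs = 38.88 MHz.
38.88 MHz > fs/2 = 25.55 MHz, folds to fs − 38.88 MHz = 12.22 MHz.
63.32 MHz mod fs = 12.22 MHz.
12.22 MHz ≤ fs/2 = 25.55 MHz, appears at 12.22 MHz.
117.14 MHz mod fs = 14.94 MHz.
14.94 MHz ≤ fs/2 = 25.55 MHz, appears at 14.94 MHz.
Distinct values: {1.26 MHz, 12.22 MHz, 14.94 MHz} → 3.

3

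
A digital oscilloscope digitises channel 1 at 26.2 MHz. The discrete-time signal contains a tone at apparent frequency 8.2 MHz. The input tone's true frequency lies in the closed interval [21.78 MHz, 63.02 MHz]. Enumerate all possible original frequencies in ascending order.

Frequencies that alias to 8.2 MHz are k·fs ± 8.2 MHz for integer k ≥ 0.
k=0: 8.2 MHz.
k=1: 18 MHz, 34.4 MHz.
k=2: 44.2 MHz, 60.6 MHz.
k=3: 70.4 MHz, 86.8 MHz.
Within [21.78 MHz, 63.02 MHz]: 34.4 MHz, 44.2 MHz, 60.6 MHz.

34.4 MHz, 44.2 MHz, 60.6 MHz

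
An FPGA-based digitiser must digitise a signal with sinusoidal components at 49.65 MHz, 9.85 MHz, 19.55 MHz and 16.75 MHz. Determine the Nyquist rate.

99.3 MHz

Highest-frequency component: 49.65 MHz.
Nyquist rate = 2 × 49.65 MHz = 99.3 MHz.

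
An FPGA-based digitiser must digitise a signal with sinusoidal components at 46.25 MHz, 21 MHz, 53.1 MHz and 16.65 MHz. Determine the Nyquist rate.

Highest-frequency component: 53.1 MHz.
Nyquist rate = 2 × 53.1 MHz = 106.2 MHz.

106.2 MHz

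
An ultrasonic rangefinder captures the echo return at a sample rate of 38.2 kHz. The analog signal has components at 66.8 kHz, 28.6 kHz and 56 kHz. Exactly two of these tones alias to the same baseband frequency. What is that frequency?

9.6 kHz

fs/2 = 19.1 kHz.
66.8 kHz mod fs = 28.6 kHz.
28.6 kHz > fs/2 = 19.1 kHz, folds to fs − 28.6 kHz = 9.6 kHz.
28.6 kHz > fs/2 = 19.1 kHz, folds to fs − 28.6 kHz = 9.6 kHz.
56 kHz mod fs = 17.8 kHz.
17.8 kHz ≤ fs/2 = 19.1 kHz, appears at 17.8 kHz.
28.6 kHz and 66.8 kHz both map to 9.6 kHz.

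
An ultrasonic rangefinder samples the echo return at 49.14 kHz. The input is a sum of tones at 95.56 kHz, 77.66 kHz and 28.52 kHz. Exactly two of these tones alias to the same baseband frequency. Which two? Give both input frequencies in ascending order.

28.52 kHz, 77.66 kHz

fs/2 = 24.57 kHz.
95.56 kHz mod fs = 46.42 kHz.
46.42 kHz > fs/2 = 24.57 kHz, folds to fs − 46.42 kHz = 2.72 kHz.
77.66 kHz mod fs = 28.52 kHz.
28.52 kHz > fs/2 = 24.57 kHz, folds to fs − 28.52 kHz = 20.62 kHz.
28.52 kHz > fs/2 = 24.57 kHz, folds to fs − 28.52 kHz = 20.62 kHz.
28.52 kHz and 77.66 kHz both map to 20.62 kHz.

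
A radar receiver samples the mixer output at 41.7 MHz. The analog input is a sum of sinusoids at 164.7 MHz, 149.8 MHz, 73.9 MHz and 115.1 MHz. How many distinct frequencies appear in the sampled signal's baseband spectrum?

fs/2 = 20.85 MHz.
164.7 MHz mod fs = 39.6 MHz.
39.6 MHz > fs/2 = 20.85 MHz, folds to fs − 39.6 MHz = 2.1 MHz.
149.8 MHz mod fs = 24.7 MHz.
24.7 MHz > fs/2 = 20.85 MHz, folds to fs − 24.7 MHz = 17 MHz.
73.9 MHz mod fs = 32.2 MHz.
32.2 MHz > fs/2 = 20.85 MHz, folds to fs − 32.2 MHz = 9.5 MHz.
115.1 MHz mod fs = 31.7 MHz.
31.7 MHz > fs/2 = 20.85 MHz, folds to fs − 31.7 MHz = 10 MHz.
Distinct values: {2.1 MHz, 9.5 MHz, 10 MHz, 17 MHz} → 4.

4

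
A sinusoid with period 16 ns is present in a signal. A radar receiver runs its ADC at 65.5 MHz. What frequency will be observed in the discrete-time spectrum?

T = 16 ns → f = 1/T = 62.5 MHz.
62.5 MHz > fs/2 = 32.75 MHz, folds to fs − 62.5 MHz = 3 MHz.

3 MHz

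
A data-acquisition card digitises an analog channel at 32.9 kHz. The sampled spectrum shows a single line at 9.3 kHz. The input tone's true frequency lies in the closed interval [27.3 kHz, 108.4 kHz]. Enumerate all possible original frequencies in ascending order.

42.2 kHz, 56.5 kHz, 75.1 kHz, 89.4 kHz, 108 kHz

Frequencies that alias to 9.3 kHz are k·fs ± 9.3 kHz for integer k ≥ 0.
k=0: 9.3 kHz.
k=1: 23.6 kHz, 42.2 kHz.
k=2: 56.5 kHz, 75.1 kHz.
k=3: 89.4 kHz, 108 kHz.
k=4: 122.3 kHz, 140.9 kHz.
Within [27.3 kHz, 108.4 kHz]: 42.2 kHz, 56.5 kHz, 75.1 kHz, 89.4 kHz, 108 kHz.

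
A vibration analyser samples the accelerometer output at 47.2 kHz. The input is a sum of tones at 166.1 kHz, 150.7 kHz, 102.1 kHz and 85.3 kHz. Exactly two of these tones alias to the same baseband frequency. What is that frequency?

9.1 kHz

fs/2 = 23.6 kHz.
166.1 kHz mod fs = 24.5 kHz.
24.5 kHz > fs/2 = 23.6 kHz, folds to fs − 24.5 kHz = 22.7 kHz.
150.7 kHz mod fs = 9.1 kHz.
9.1 kHz ≤ fs/2 = 23.6 kHz, appears at 9.1 kHz.
102.1 kHz mod fs = 7.7 kHz.
7.7 kHz ≤ fs/2 = 23.6 kHz, appears at 7.7 kHz.
85.3 kHz mod fs = 38.1 kHz.
38.1 kHz > fs/2 = 23.6 kHz, folds to fs − 38.1 kHz = 9.1 kHz.
85.3 kHz and 150.7 kHz both map to 9.1 kHz.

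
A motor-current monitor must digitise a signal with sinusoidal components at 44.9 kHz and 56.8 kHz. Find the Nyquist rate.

113.6 kHz

Highest-frequency component: 56.8 kHz.
Nyquist rate = 2 × 56.8 kHz = 113.6 kHz.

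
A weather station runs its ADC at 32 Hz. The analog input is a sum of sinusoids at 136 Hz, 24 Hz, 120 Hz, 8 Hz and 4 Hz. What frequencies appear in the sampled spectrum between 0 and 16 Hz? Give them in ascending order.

fs/2 = 16 Hz.
136 Hz mod fs = 8 Hz.
8 Hz ≤ fs/2 = 16 Hz, appears at 8 Hz.
24 Hz > fs/2 = 16 Hz, folds to fs − 24 Hz = 8 Hz.
120 Hz mod fs = 24 Hz.
24 Hz > fs/2 = 16 Hz, folds to fs − 24 Hz = 8 Hz.
8 Hz ≤ fs/2 = 16 Hz, passes unchanged.
4 Hz ≤ fs/2 = 16 Hz, passes unchanged.
Distinct values: {4 Hz, 8 Hz}.

4 Hz, 8 Hz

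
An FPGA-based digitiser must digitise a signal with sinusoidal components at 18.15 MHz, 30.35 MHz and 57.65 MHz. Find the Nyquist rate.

115.3 MHz

Highest-frequency component: 57.65 MHz.
Nyquist rate = 2 × 57.65 MHz = 115.3 MHz.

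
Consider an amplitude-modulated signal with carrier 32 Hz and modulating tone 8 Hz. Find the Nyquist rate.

AM sidebands sit at fc ± fm = 24 Hz and 40 Hz.
Highest-frequency component: 40 Hz.
Nyquist rate = 2 × 40 Hz = 80 Hz.

80 Hz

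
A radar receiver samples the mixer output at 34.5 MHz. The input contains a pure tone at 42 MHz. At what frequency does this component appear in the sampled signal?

7.5 MHz

42 MHz mod fs = 7.5 MHz.
7.5 MHz ≤ fs/2 = 17.25 MHz, appears at 7.5 MHz.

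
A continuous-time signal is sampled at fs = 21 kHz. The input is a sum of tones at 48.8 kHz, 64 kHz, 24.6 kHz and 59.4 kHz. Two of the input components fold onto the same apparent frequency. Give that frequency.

fs/2 = 10.5 kHz.
48.8 kHz mod fs = 6.8 kHz.
6.8 kHz ≤ fs/2 = 10.5 kHz, appears at 6.8 kHz.
64 kHz mod fs = 1 kHz.
1 kHz ≤ fs/2 = 10.5 kHz, appears at 1 kHz.
24.6 kHz mod fs = 3.6 kHz.
3.6 kHz ≤ fs/2 = 10.5 kHz, appears at 3.6 kHz.
59.4 kHz mod fs = 17.4 kHz.
17.4 kHz > fs/2 = 10.5 kHz, folds to fs − 17.4 kHz = 3.6 kHz.
24.6 kHz and 59.4 kHz both map to 3.6 kHz.

3.6 kHz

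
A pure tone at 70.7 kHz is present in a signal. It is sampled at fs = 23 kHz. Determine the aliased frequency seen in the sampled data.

1.7 kHz

70.7 kHz mod fs = 1.7 kHz.
1.7 kHz ≤ fs/2 = 11.5 kHz, appears at 1.7 kHz.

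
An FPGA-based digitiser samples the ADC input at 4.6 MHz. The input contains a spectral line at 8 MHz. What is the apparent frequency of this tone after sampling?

8 MHz mod fs = 3.4 MHz.
3.4 MHz > fs/2 = 2.3 MHz, folds to fs − 3.4 MHz = 1.2 MHz.

1.2 MHz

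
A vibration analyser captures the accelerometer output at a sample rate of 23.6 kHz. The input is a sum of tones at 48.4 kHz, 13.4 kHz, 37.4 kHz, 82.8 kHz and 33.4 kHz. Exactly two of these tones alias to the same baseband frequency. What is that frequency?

9.8 kHz

fs/2 = 11.8 kHz.
48.4 kHz mod fs = 1.2 kHz.
1.2 kHz ≤ fs/2 = 11.8 kHz, appears at 1.2 kHz.
13.4 kHz > fs/2 = 11.8 kHz, folds to fs − 13.4 kHz = 10.2 kHz.
37.4 kHz mod fs = 13.8 kHz.
13.8 kHz > fs/2 = 11.8 kHz, folds to fs − 13.8 kHz = 9.8 kHz.
82.8 kHz mod fs = 12 kHz.
12 kHz > fs/2 = 11.8 kHz, folds to fs − 12 kHz = 11.6 kHz.
33.4 kHz mod fs = 9.8 kHz.
9.8 kHz ≤ fs/2 = 11.8 kHz, appears at 9.8 kHz.
33.4 kHz and 37.4 kHz both map to 9.8 kHz.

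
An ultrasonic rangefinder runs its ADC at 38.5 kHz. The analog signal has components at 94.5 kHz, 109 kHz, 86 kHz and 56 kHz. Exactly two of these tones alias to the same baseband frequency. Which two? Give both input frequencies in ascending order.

fs/2 = 19.25 kHz.
94.5 kHz mod fs = 17.5 kHz.
17.5 kHz ≤ fs/2 = 19.25 kHz, appears at 17.5 kHz.
109 kHz mod fs = 32 kHz.
32 kHz > fs/2 = 19.25 kHz, folds to fs − 32 kHz = 6.5 kHz.
86 kHz mod fs = 9 kHz.
9 kHz ≤ fs/2 = 19.25 kHz, appears at 9 kHz.
56 kHz mod fs = 17.5 kHz.
17.5 kHz ≤ fs/2 = 19.25 kHz, appears at 17.5 kHz.
56 kHz and 94.5 kHz both map to 17.5 kHz.

56 kHz, 94.5 kHz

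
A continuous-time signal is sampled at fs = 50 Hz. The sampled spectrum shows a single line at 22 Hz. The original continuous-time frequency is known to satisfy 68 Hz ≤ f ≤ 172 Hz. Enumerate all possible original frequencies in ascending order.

Frequencies that alias to 22 Hz are k·fs ± 22 Hz for integer k ≥ 0.
k=0: 22 Hz.
k=1: 28 Hz, 72 Hz.
k=2: 78 Hz, 122 Hz.
k=3: 128 Hz, 172 Hz.
k=4: 178 Hz, 222 Hz.
Within [68 Hz, 172 Hz]: 72 Hz, 78 Hz, 122 Hz, 128 Hz, 172 Hz.

72 Hz, 78 Hz, 122 Hz, 128 Hz, 172 Hz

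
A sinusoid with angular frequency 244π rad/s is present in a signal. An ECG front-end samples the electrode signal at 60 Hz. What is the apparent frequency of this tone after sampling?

ω = 244π rad/s → f = ω/(2π) = 122 Hz.
122 Hz mod fs = 2 Hz.
2 Hz ≤ fs/2 = 30 Hz, appears at 2 Hz.

2 Hz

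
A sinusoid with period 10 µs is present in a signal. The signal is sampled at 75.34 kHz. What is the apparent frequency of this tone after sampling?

T = 10 µs → f = 1/T = 100 kHz.
100 kHz mod fs = 24.66 kHz.
24.66 kHz ≤ fs/2 = 37.67 kHz, appears at 24.66 kHz.

24.66 kHz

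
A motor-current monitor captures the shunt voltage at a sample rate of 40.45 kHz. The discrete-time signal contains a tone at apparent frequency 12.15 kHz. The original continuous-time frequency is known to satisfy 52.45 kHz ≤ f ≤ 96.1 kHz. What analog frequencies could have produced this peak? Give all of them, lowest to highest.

Frequencies that alias to 12.15 kHz are k·fs ± 12.15 kHz for integer k ≥ 0.
k=0: 12.15 kHz.
k=1: 28.3 kHz, 52.6 kHz.
k=2: 68.75 kHz, 93.05 kHz.
k=3: 109.2 kHz, 133.5 kHz.
Within [52.45 kHz, 96.1 kHz]: 52.6 kHz, 68.75 kHz, 93.05 kHz.

52.6 kHz, 68.75 kHz, 93.05 kHz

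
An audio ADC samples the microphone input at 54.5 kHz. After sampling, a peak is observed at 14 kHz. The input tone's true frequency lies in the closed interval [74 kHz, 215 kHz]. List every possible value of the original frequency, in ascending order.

Frequencies that alias to 14 kHz are k·fs ± 14 kHz for integer k ≥ 0.
k=0: 14 kHz.
k=1: 40.5 kHz, 68.5 kHz.
k=2: 95 kHz, 123 kHz.
k=3: 149.5 kHz, 177.5 kHz.
k=4: 204 kHz, 232 kHz.
k=5: 258.5 kHz, 286.5 kHz.
Within [74 kHz, 215 kHz]: 95 kHz, 123 kHz, 149.5 kHz, 177.5 kHz, 204 kHz.

95 kHz, 123 kHz, 149.5 kHz, 177.5 kHz, 204 kHz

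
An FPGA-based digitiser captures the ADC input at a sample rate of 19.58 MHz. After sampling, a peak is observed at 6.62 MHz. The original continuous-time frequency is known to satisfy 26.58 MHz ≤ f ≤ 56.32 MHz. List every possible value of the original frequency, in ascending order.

32.54 MHz, 45.78 MHz, 52.12 MHz

Frequencies that alias to 6.62 MHz are k·fs ± 6.62 MHz for integer k ≥ 0.
k=0: 6.62 MHz.
k=1: 12.96 MHz, 26.2 MHz.
k=2: 32.54 MHz, 45.78 MHz.
k=3: 52.12 MHz, 65.36 MHz.
k=4: 71.7 MHz, 84.94 MHz.
Within [26.58 MHz, 56.32 MHz]: 32.54 MHz, 45.78 MHz, 52.12 MHz.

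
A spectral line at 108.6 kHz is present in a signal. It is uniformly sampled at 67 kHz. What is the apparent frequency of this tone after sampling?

25.4 kHz

108.6 kHz mod fs = 41.6 kHz.
41.6 kHz > fs/2 = 33.5 kHz, folds to fs − 41.6 kHz = 25.4 kHz.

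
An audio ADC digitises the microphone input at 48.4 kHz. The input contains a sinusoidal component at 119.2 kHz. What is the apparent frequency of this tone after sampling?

119.2 kHz mod fs = 22.4 kHz.
22.4 kHz ≤ fs/2 = 24.2 kHz, appears at 22.4 kHz.

22.4 kHz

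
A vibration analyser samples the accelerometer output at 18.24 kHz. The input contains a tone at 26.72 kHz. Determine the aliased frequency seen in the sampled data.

8.48 kHz

26.72 kHz mod fs = 8.48 kHz.
8.48 kHz ≤ fs/2 = 9.12 kHz, appears at 8.48 kHz.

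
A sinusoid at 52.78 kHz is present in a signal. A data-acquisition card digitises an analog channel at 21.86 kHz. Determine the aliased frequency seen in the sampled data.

52.78 kHz mod fs = 9.06 kHz.
9.06 kHz ≤ fs/2 = 10.93 kHz, appears at 9.06 kHz.

9.06 kHz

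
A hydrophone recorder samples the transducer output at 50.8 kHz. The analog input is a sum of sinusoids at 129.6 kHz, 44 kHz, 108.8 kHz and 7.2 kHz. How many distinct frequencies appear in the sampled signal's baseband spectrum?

fs/2 = 25.4 kHz.
129.6 kHz mod fs = 28 kHz.
28 kHz > fs/2 = 25.4 kHz, folds to fs − 28 kHz = 22.8 kHz.
44 kHz > fs/2 = 25.4 kHz, folds to fs − 44 kHz = 6.8 kHz.
108.8 kHz mod fs = 7.2 kHz.
7.2 kHz ≤ fs/2 = 25.4 kHz, appears at 7.2 kHz.
7.2 kHz ≤ fs/2 = 25.4 kHz, passes unchanged.
Distinct values: {6.8 kHz, 7.2 kHz, 22.8 kHz} → 3.

3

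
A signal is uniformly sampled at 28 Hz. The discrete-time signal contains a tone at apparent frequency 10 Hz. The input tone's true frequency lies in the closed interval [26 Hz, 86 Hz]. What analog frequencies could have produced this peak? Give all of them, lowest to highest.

Frequencies that alias to 10 Hz are k·fs ± 10 Hz for integer k ≥ 0.
k=0: 10 Hz.
k=1: 18 Hz, 38 Hz.
k=2: 46 Hz, 66 Hz.
k=3: 74 Hz, 94 Hz.
k=4: 102 Hz, 122 Hz.
Within [26 Hz, 86 Hz]: 38 Hz, 46 Hz, 66 Hz, 74 Hz.

38 Hz, 46 Hz, 66 Hz, 74 Hz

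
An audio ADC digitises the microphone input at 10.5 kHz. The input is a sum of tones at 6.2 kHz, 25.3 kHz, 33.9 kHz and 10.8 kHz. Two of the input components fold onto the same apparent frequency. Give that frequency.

fs/2 = 5.25 kHz.
6.2 kHz > fs/2 = 5.25 kHz, folds to fs − 6.2 kHz = 4.3 kHz.
25.3 kHz mod fs = 4.3 kHz.
4.3 kHz ≤ fs/2 = 5.25 kHz, appears at 4.3 kHz.
33.9 kHz mod fs = 2.4 kHz.
2.4 kHz ≤ fs/2 = 5.25 kHz, appears at 2.4 kHz.
10.8 kHz mod fs = 0.3 kHz.
0.3 kHz ≤ fs/2 = 5.25 kHz, appears at 0.3 kHz.
6.2 kHz and 25.3 kHz both map to 4.3 kHz.

4.3 kHz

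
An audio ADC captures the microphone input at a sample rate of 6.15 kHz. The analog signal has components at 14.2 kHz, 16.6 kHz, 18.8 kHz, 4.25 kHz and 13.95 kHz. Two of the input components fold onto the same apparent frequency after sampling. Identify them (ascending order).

4.25 kHz, 14.2 kHz

fs/2 = 3.075 kHz.
14.2 kHz mod fs = 1.9 kHz.
1.9 kHz ≤ fs/2 = 3.075 kHz, appears at 1.9 kHz.
16.6 kHz mod fs = 4.3 kHz.
4.3 kHz > fs/2 = 3.075 kHz, folds to fs − 4.3 kHz = 1.85 kHz.
18.8 kHz mod fs = 0.35 kHz.
0.35 kHz ≤ fs/2 = 3.075 kHz, appears at 0.35 kHz.
4.25 kHz > fs/2 = 3.075 kHz, folds to fs − 4.25 kHz = 1.9 kHz.
13.95 kHz mod fs = 1.65 kHz.
1.65 kHz ≤ fs/2 = 3.075 kHz, appears at 1.65 kHz.
4.25 kHz and 14.2 kHz both map to 1.9 kHz.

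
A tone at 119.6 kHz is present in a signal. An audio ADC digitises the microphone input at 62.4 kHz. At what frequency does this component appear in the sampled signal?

119.6 kHz mod fs = 57.2 kHz.
57.2 kHz > fs/2 = 31.2 kHz, folds to fs − 57.2 kHz = 5.2 kHz.

5.2 kHz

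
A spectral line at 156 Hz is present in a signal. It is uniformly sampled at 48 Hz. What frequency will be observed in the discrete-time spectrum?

156 Hz mod fs = 12 Hz.
12 Hz ≤ fs/2 = 24 Hz, appears at 12 Hz.

12 Hz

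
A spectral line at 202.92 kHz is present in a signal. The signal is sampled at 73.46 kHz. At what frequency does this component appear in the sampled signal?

17.46 kHz

202.92 kHz mod fs = 56 kHz.
56 kHz > fs/2 = 36.73 kHz, folds to fs − 56 kHz = 17.46 kHz.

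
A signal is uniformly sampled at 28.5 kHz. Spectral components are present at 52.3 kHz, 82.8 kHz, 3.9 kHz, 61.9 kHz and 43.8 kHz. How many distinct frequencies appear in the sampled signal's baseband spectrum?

5

fs/2 = 14.25 kHz.
52.3 kHz mod fs = 23.8 kHz.
23.8 kHz > fs/2 = 14.25 kHz, folds to fs − 23.8 kHz = 4.7 kHz.
82.8 kHz mod fs = 25.8 kHz.
25.8 kHz > fs/2 = 14.25 kHz, folds to fs − 25.8 kHz = 2.7 kHz.
3.9 kHz ≤ fs/2 = 14.25 kHz, passes unchanged.
61.9 kHz mod fs = 4.9 kHz.
4.9 kHz ≤ fs/2 = 14.25 kHz, appears at 4.9 kHz.
43.8 kHz mod fs = 15.3 kHz.
15.3 kHz > fs/2 = 14.25 kHz, folds to fs − 15.3 kHz = 13.2 kHz.
Distinct values: {2.7 kHz, 3.9 kHz, 4.7 kHz, 4.9 kHz, 13.2 kHz} → 5.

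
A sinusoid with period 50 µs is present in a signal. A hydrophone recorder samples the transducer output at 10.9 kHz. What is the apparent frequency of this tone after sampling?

T = 50 µs → f = 1/T = 20 kHz.
20 kHz mod fs = 9.1 kHz.
9.1 kHz > fs/2 = 5.45 kHz, folds to fs − 9.1 kHz = 1.8 kHz.

1.8 kHz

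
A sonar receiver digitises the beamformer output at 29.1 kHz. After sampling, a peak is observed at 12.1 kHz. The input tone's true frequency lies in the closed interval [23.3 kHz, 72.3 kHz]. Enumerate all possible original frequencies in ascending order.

41.2 kHz, 46.1 kHz, 70.3 kHz

Frequencies that alias to 12.1 kHz are k·fs ± 12.1 kHz for integer k ≥ 0.
k=0: 12.1 kHz.
k=1: 17 kHz, 41.2 kHz.
k=2: 46.1 kHz, 70.3 kHz.
k=3: 75.2 kHz, 99.4 kHz.
Within [23.3 kHz, 72.3 kHz]: 41.2 kHz, 46.1 kHz, 70.3 kHz.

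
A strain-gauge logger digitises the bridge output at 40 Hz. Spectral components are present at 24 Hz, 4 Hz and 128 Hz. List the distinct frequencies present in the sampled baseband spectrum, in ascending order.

4 Hz, 8 Hz, 16 Hz

fs/2 = 20 Hz.
24 Hz > fs/2 = 20 Hz, folds to fs − 24 Hz = 16 Hz.
4 Hz ≤ fs/2 = 20 Hz, passes unchanged.
128 Hz mod fs = 8 Hz.
8 Hz ≤ fs/2 = 20 Hz, appears at 8 Hz.
Distinct values: {4 Hz, 8 Hz, 16 Hz}.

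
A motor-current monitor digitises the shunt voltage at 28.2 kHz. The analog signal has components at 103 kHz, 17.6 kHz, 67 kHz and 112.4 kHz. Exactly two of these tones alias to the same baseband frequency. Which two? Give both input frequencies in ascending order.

fs/2 = 14.1 kHz.
103 kHz mod fs = 18.4 kHz.
18.4 kHz > fs/2 = 14.1 kHz, folds to fs − 18.4 kHz = 9.8 kHz.
17.6 kHz > fs/2 = 14.1 kHz, folds to fs − 17.6 kHz = 10.6 kHz.
67 kHz mod fs = 10.6 kHz.
10.6 kHz ≤ fs/2 = 14.1 kHz, appears at 10.6 kHz.
112.4 kHz mod fs = 27.8 kHz.
27.8 kHz > fs/2 = 14.1 kHz, folds to fs − 27.8 kHz = 0.4 kHz.
17.6 kHz and 67 kHz both map to 10.6 kHz.

17.6 kHz, 67 kHz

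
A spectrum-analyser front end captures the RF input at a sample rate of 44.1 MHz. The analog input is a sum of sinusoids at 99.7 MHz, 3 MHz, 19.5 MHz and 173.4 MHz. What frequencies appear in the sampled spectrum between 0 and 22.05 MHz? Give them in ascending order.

fs/2 = 22.05 MHz.
99.7 MHz mod fs = 11.5 MHz.
11.5 MHz ≤ fs/2 = 22.05 MHz, appears at 11.5 MHz.
3 MHz ≤ fs/2 = 22.05 MHz, passes unchanged.
19.5 MHz ≤ fs/2 = 22.05 MHz, passes unchanged.
173.4 MHz mod fs = 41.1 MHz.
41.1 MHz > fs/2 = 22.05 MHz, folds to fs − 41.1 MHz = 3 MHz.
Distinct values: {3 MHz, 11.5 MHz, 19.5 MHz}.

3 MHz, 11.5 MHz, 19.5 MHz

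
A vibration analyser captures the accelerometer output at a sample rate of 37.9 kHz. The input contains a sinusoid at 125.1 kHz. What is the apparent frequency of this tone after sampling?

125.1 kHz mod fs = 11.4 kHz.
11.4 kHz ≤ fs/2 = 18.95 kHz, appears at 11.4 kHz.

11.4 kHz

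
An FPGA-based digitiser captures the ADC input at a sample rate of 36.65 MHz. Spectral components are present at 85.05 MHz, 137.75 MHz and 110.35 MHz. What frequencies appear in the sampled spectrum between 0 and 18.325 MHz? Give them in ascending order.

0.4 MHz, 8.85 MHz, 11.75 MHz

fs/2 = 18.325 MHz.
85.05 MHz mod fs = 11.75 MHz.
11.75 MHz ≤ fs/2 = 18.325 MHz, appears at 11.75 MHz.
137.75 MHz mod fs = 27.8 MHz.
27.8 MHz > fs/2 = 18.325 MHz, folds to fs − 27.8 MHz = 8.85 MHz.
110.35 MHz mod fs = 0.4 MHz.
0.4 MHz ≤ fs/2 = 18.325 MHz, appears at 0.4 MHz.
Distinct values: {0.4 MHz, 8.85 MHz, 11.75 MHz}.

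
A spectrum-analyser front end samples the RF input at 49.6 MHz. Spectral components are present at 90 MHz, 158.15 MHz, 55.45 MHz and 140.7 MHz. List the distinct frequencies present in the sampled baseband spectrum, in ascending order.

fs/2 = 24.8 MHz.
90 MHz mod fs = 40.4 MHz.
40.4 MHz > fs/2 = 24.8 MHz, folds to fs − 40.4 MHz = 9.2 MHz.
158.15 MHz mod fs = 9.35 MHz.
9.35 MHz ≤ fs/2 = 24.8 MHz, appears at 9.35 MHz.
55.45 MHz mod fs = 5.85 MHz.
5.85 MHz ≤ fs/2 = 24.8 MHz, appears at 5.85 MHz.
140.7 MHz mod fs = 41.5 MHz.
41.5 MHz > fs/2 = 24.8 MHz, folds to fs − 41.5 MHz = 8.1 MHz.
Distinct values: {5.85 MHz, 8.1 MHz, 9.2 MHz, 9.35 MHz}.

5.85 MHz, 8.1 MHz, 9.2 MHz, 9.35 MHz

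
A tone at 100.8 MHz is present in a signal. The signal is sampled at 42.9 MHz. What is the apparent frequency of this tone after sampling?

15 MHz

100.8 MHz mod fs = 15 MHz.
15 MHz ≤ fs/2 = 21.45 MHz, appears at 15 MHz.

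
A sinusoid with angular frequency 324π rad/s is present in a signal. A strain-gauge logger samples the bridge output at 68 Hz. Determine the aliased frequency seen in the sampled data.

ω = 324π rad/s → f = ω/(2π) = 162 Hz.
162 Hz mod fs = 26 Hz.
26 Hz ≤ fs/2 = 34 Hz, appears at 26 Hz.

26 Hz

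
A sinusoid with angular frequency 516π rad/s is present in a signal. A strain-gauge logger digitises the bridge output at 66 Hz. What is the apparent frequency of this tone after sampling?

ω = 516π rad/s → f = ω/(2π) = 258 Hz.
258 Hz mod fs = 60 Hz.
60 Hz > fs/2 = 33 Hz, folds to fs − 60 Hz = 6 Hz.

6 Hz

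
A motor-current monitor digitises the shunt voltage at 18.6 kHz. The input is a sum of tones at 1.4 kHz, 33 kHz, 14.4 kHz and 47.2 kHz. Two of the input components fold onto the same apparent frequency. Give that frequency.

fs/2 = 9.3 kHz.
1.4 kHz ≤ fs/2 = 9.3 kHz, passes unchanged.
33 kHz mod fs = 14.4 kHz.
14.4 kHz > fs/2 = 9.3 kHz, folds to fs − 14.4 kHz = 4.2 kHz.
14.4 kHz > fs/2 = 9.3 kHz, folds to fs − 14.4 kHz = 4.2 kHz.
47.2 kHz mod fs = 10 kHz.
10 kHz > fs/2 = 9.3 kHz, folds to fs − 10 kHz = 8.6 kHz.
14.4 kHz and 33 kHz both map to 4.2 kHz.

4.2 kHz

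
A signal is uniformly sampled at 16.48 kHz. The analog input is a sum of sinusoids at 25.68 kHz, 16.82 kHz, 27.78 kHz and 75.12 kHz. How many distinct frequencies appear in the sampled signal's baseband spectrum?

fs/2 = 8.24 kHz.
25.68 kHz mod fs = 9.2 kHz.
9.2 kHz > fs/2 = 8.24 kHz, folds to fs − 9.2 kHz = 7.28 kHz.
16.82 kHz mod fs = 0.34 kHz.
0.34 kHz ≤ fs/2 = 8.24 kHz, appears at 0.34 kHz.
27.78 kHz mod fs = 11.3 kHz.
11.3 kHz > fs/2 = 8.24 kHz, folds to fs − 11.3 kHz = 5.18 kHz.
75.12 kHz mod fs = 9.2 kHz.
9.2 kHz > fs/2 = 8.24 kHz, folds to fs − 9.2 kHz = 7.28 kHz.
Distinct values: {0.34 kHz, 5.18 kHz, 7.28 kHz} → 3.

3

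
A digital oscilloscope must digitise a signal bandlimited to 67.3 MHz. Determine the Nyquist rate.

Nyquist rate = 2 × 67.3 MHz = 134.6 MHz.

134.6 MHz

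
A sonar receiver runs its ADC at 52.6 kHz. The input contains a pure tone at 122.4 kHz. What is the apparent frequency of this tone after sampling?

122.4 kHz mod fs = 17.2 kHz.
17.2 kHz ≤ fs/2 = 26.3 kHz, appears at 17.2 kHz.

17.2 kHz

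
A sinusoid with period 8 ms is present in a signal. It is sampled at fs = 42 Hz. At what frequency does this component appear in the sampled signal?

T = 8 ms → f = 1/T = 125 Hz.
125 Hz mod fs = 41 Hz.
41 Hz > fs/2 = 21 Hz, folds to fs − 41 Hz = 1 Hz.

1 Hz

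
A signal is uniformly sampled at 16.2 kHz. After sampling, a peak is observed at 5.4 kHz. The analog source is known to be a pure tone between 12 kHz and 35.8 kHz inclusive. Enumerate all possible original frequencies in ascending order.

Frequencies that alias to 5.4 kHz are k·fs ± 5.4 kHz for integer k ≥ 0.
k=0: 5.4 kHz.
k=1: 10.8 kHz, 21.6 kHz.
k=2: 27 kHz, 37.8 kHz.
k=3: 43.2 kHz, 54 kHz.
Within [12 kHz, 35.8 kHz]: 21.6 kHz, 27 kHz.

21.6 kHz, 27 kHz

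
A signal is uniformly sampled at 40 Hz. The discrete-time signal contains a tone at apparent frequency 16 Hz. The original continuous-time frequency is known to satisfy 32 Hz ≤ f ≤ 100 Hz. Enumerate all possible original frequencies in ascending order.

Frequencies that alias to 16 Hz are k·fs ± 16 Hz for integer k ≥ 0.
k=0: 16 Hz.
k=1: 24 Hz, 56 Hz.
k=2: 64 Hz, 96 Hz.
k=3: 104 Hz, 136 Hz.
Within [32 Hz, 100 Hz]: 56 Hz, 64 Hz, 96 Hz.

56 Hz, 64 Hz, 96 Hz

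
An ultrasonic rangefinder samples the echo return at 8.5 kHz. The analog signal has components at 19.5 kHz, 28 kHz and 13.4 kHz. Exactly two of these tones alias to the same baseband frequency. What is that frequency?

fs/2 = 4.25 kHz.
19.5 kHz mod fs = 2.5 kHz.
2.5 kHz ≤ fs/2 = 4.25 kHz, appears at 2.5 kHz.
28 kHz mod fs = 2.5 kHz.
2.5 kHz ≤ fs/2 = 4.25 kHz, appears at 2.5 kHz.
13.4 kHz mod fs = 4.9 kHz.
4.9 kHz > fs/2 = 4.25 kHz, folds to fs − 4.9 kHz = 3.6 kHz.
19.5 kHz and 28 kHz both map to 2.5 kHz.

2.5 kHz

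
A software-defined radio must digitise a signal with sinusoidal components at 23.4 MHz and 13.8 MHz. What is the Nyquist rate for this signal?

Highest-frequency component: 23.4 MHz.
Nyquist rate = 2 × 23.4 MHz = 46.8 MHz.

46.8 MHz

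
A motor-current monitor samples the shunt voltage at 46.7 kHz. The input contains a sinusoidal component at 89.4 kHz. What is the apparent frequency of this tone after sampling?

89.4 kHz mod fs = 42.7 kHz.
42.7 kHz > fs/2 = 23.35 kHz, folds to fs − 42.7 kHz = 4 kHz.

4 kHz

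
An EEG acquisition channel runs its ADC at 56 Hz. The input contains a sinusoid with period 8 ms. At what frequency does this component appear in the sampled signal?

13 Hz

T = 8 ms → f = 1/T = 125 Hz.
125 Hz mod fs = 13 Hz.
13 Hz ≤ fs/2 = 28 Hz, appears at 13 Hz.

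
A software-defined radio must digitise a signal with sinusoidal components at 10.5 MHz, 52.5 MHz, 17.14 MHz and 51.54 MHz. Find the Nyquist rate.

105 MHz

Highest-frequency component: 52.5 MHz.
Nyquist rate = 2 × 52.5 MHz = 105 MHz.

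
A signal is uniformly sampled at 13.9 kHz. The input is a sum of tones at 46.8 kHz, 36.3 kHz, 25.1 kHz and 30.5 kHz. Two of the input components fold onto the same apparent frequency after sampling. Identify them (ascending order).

fs/2 = 6.95 kHz.
46.8 kHz mod fs = 5.1 kHz.
5.1 kHz ≤ fs/2 = 6.95 kHz, appears at 5.1 kHz.
36.3 kHz mod fs = 8.5 kHz.
8.5 kHz > fs/2 = 6.95 kHz, folds to fs − 8.5 kHz = 5.4 kHz.
25.1 kHz mod fs = 11.2 kHz.
11.2 kHz > fs/2 = 6.95 kHz, folds to fs − 11.2 kHz = 2.7 kHz.
30.5 kHz mod fs = 2.7 kHz.
2.7 kHz ≤ fs/2 = 6.95 kHz, appears at 2.7 kHz.
25.1 kHz and 30.5 kHz both map to 2.7 kHz.

25.1 kHz, 30.5 kHz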